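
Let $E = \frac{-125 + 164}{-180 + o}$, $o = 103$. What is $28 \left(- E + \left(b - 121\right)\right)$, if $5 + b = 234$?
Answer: $\frac{33420}{11} \approx 3038.2$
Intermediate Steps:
$E = - \frac{39}{77}$ ($E = \frac{-125 + 164}{-180 + 103} = \frac{39}{-77} = 39 \left(- \frac{1}{77}\right) = - \frac{39}{77} \approx -0.50649$)
$b = 229$ ($b = -5 + 234 = 229$)
$28 \left(- E + \left(b - 121\right)\right) = 28 \left(\left(-1\right) \left(- \frac{39}{77}\right) + \left(229 - 121\right)\right) = 28 \left(\frac{39}{77} + \left(229 - 121\right)\right) = 28 \left(\frac{39}{77} + 108\right) = 28 \cdot \frac{8355}{77} = \frac{33420}{11}$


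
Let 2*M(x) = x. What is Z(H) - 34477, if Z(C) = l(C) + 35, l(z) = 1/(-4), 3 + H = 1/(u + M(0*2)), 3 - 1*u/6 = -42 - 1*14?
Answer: -137769/4 ≈ -34442.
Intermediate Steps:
M(x) = x/2
u = 354 (u = 18 - 6*(-42 - 1*14) = 18 - 6*(-42 - 14) = 18 - 6*(-56) = 18 + 336 = 354)
H = -1061/354 (H = -3 + 1/(354 + (0*2)/2) = -3 + 1/(354 + (½)*0) = -3 + 1/(354 + 0) = -3 + 1/354 = -1061/354 ≈ -2.9972)
l(z) = -¼
Z(C) = 139/4 (Z(C) = -¼ + 35 = 139/4)
Z(H) - 34477 = 139/4 - 34477 = -137769/4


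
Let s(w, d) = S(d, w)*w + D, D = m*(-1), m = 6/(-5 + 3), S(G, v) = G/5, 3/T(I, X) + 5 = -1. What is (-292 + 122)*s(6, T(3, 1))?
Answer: -408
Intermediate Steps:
T(I, X) = -½ (T(I, X) = 3/(-5 - 1) = 3/(-6) = 3*(-⅙) = -½)
S(G, v) = G/5 (S(G, v) = G*(⅕) = G/5)
m = -3 (m = 6/(-2) = -½*6 = -3)
D = 3 (D = -3*(-1) = 3)
s(w, d) = 3 + d*w/5 (s(w, d) = (d/5)*w + 3 = d*w/5 + 3 = 3 + d*w/5)
(-292 + 122)*s(6, T(3, 1)) = (-292 + 122)*(3 + (⅕)*(-½)*6) = -170*(3 - ⅗) = -170*12/5 = -408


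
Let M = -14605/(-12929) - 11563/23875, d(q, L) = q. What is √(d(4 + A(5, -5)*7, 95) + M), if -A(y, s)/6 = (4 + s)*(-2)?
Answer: 2*I*√75611733146001535/61735975 ≈ 8.9081*I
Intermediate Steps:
A(y, s) = 48 + 12*s (A(y, s) = -6*(4 + s)*(-2) = -6*(-8 - 2*s) = 48 + 12*s)
M = 199196348/308679875 (M = -14605*(-1/12929) - 11563*1/23875 = 14605/12929 - 11563/23875 = 199196348/308679875 ≈ 0.64532)
√(d(4 + A(5, -5)*7, 95) + M) = √((4 + (48 + 12*(-5))*7) + 199196348/308679875) = √((4 + (48 - 60)*7) + 199196348/308679875) = √((4 - 12*7) + 199196348/308679875) = √((4 - 84) + 199196348/308679875) = √(-80 + 199196348/308679875) = √(-24495193652/308679875) = 2*I*√75611733146001535/61735975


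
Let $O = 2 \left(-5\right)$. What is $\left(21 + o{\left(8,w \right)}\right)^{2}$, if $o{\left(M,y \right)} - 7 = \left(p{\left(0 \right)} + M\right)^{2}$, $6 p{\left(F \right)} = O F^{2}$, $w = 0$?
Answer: $8464$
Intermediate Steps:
$O = -10$
$p{\left(F \right)} = - \frac{5 F^{2}}{3}$ ($p{\left(F \right)} = \frac{\left(-10\right) F^{2}}{6} = - \frac{5 F^{2}}{3}$)
$o{\left(M,y \right)} = 7 + M^{2}$ ($o{\left(M,y \right)} = 7 + \left(- \frac{5 \cdot 0^{2}}{3} + M\right)^{2} = 7 + \left(\left(- \frac{5}{3}\right) 0 + M\right)^{2} = 7 + \left(0 + M\right)^{2} = 7 + M^{2}$)
$\left(21 + o{\left(8,w \right)}\right)^{2} = \left(21 + \left(7 + 8^{2}\right)\right)^{2} = \left(21 + \left(7 + 64\right)\right)^{2} = \left(21 + 71\right)^{2} = 92^{2} = 8464$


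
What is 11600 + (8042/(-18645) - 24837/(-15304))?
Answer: 3310319739097/285343080 ≈ 11601.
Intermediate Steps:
11600 + (8042/(-18645) - 24837/(-15304)) = 11600 + (8042*(-1/18645) - 24837*(-1/15304)) = 11600 + (-8042/18645 + 24837/15304) = 11600 + 340011097/285343080 = 3310319739097/285343080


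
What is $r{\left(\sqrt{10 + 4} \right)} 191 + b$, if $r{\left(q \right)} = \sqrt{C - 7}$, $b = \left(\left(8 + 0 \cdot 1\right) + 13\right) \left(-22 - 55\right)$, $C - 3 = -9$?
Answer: $-1617 + 191 i \sqrt{13} \approx -1617.0 + 688.66 i$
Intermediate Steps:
$C = -6$ ($C = 3 - 9 = -6$)
$b = -1617$ ($b = \left(\left(8 + 0\right) + 13\right) \left(-77\right) = \left(8 + 13\right) \left(-77\right) = 21 \left(-77\right) = -1617$)
$r{\left(q \right)} = i \sqrt{13}$ ($r{\left(q \right)} = \sqrt{-6 - 7} = \sqrt{-13} = i \sqrt{13}$)
$r{\left(\sqrt{10 + 4} \right)} 191 + b = i \sqrt{13} \cdot 191 - 1617 = 191 i \sqrt{13} - 1617 = -1617 + 191 i \sqrt{13}$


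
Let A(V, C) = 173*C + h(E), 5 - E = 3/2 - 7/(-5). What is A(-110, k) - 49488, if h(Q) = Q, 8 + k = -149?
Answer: -766469/10 ≈ -76647.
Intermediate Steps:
k = -157 (k = -8 - 149 = -157)
E = 21/10 (E = 5 - (3/2 - 7/(-5)) = 5 - (3*(1/2) - 7*(-1/5)) = 5 - (3/2 + 7/5) = 5 - 1*29/10 = 5 - 29/10 = 21/10 ≈ 2.1000)
A(V, C) = 21/10 + 173*C (A(V, C) = 173*C + 21/10 = 21/10 + 173*C)
A(-110, k) - 49488 = (21/10 + 173*(-157)) - 49488 = (21/10 - 27161) - 49488 = -271589/10 - 49488 = -766469/10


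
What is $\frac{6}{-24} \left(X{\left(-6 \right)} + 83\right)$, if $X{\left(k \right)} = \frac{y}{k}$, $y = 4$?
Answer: $- \frac{247}{12} \approx -20.583$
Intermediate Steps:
$X{\left(k \right)} = \frac{4}{k}$
$\frac{6}{-24} \left(X{\left(-6 \right)} + 83\right) = \frac{6}{-24} \left(\frac{4}{-6} + 83\right) = 6 \left(- \frac{1}{24}\right) \left(4 \left(- \frac{1}{6}\right) + 83\right) = - \frac{- \frac{2}{3} + 83}{4} = \left(- \frac{1}{4}\right) \frac{247}{3} = - \frac{247}{12}$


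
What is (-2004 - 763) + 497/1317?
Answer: -3643642/1317 ≈ -2766.6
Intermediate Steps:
(-2004 - 763) + 497/1317 = -2767 + 497*(1/1317) = -2767 + 497/1317 = -3643642/1317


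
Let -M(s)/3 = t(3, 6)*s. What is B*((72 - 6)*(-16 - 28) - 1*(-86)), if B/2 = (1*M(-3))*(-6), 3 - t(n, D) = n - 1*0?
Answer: 0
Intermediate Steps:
t(n, D) = 3 - n (t(n, D) = 3 - (n - 1*0) = 3 - (n + 0) = 3 - n)
M(s) = 0 (M(s) = -3*(3 - 1*3)*s = -3*(3 - 3)*s = -0*s = -3*0 = 0)
B = 0 (B = 2*((1*0)*(-6)) = 2*(0*(-6)) = 2*0 = 0)
B*((72 - 6)*(-16 - 28) - 1*(-86)) = 0*((72 - 6)*(-16 - 28) - 1*(-86)) = 0*(66*(-44) + 86) = 0*(-2904 + 86) = 0*(-2818) = 0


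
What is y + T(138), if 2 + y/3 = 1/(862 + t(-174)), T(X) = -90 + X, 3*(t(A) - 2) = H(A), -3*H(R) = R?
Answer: 111309/2650 ≈ 42.003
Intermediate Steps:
H(R) = -R/3
t(A) = 2 - A/9 (t(A) = 2 + (-A/3)/3 = 2 - A/9)
y = -15891/2650 (y = -6 + 3/(862 + (2 - ⅑*(-174))) = -6 + 3/(862 + (2 + 58/3)) = -6 + 3/(862 + 64/3) = -6 + 3/(2650/3) = -6 + 3*(3/2650) = -6 + 9/2650 = -15891/2650 ≈ -5.9966)
y + T(138) = -15891/2650 + (-90 + 138) = -15891/2650 + 48 = 111309/2650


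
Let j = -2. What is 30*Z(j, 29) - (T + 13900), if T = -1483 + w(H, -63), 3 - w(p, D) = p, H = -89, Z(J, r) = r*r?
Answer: 12721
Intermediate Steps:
Z(J, r) = r**2
w(p, D) = 3 - p
T = -1391 (T = -1483 + (3 - 1*(-89)) = -1483 + (3 + 89) = -1483 + 92 = -1391)
30*Z(j, 29) - (T + 13900) = 30*29**2 - (-1391 + 13900) = 30*841 - 1*12509 = 25230 - 12509 = 12721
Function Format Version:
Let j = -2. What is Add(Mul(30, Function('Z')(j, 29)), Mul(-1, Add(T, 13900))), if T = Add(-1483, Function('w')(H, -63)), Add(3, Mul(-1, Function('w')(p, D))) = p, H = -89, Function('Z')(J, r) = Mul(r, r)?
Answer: 12721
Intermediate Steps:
Function('Z')(J, r) = Pow(r, 2)
Function('w')(p, D) = Add(3, Mul(-1, p))
T = -1391 (T = Add(-1483, Add(3, Mul(-1, -89))) = Add(-1483, Add(3, 89)) = Add(-1483, 92) = -1391)
Add(Mul(30, Function('Z')(j, 29)), Mul(-1, Add(T, 13900))) = Add(Mul(30, Pow(29, 2)), Mul(-1, Add(-1391, 13900))) = Add(Mul(30, 841), Mul(-1, 12509)) = Add(25230, -12509) = 12721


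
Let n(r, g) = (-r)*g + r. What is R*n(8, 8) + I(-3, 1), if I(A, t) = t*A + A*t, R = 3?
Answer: -174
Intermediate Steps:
n(r, g) = r - g*r (n(r, g) = -g*r + r = r - g*r)
I(A, t) = 2*A*t (I(A, t) = A*t + A*t = 2*A*t)
R*n(8, 8) + I(-3, 1) = 3*(8*(1 - 1*8)) + 2*(-3)*1 = 3*(8*(1 - 8)) - 6 = 3*(8*(-7)) - 6 = 3*(-56) - 6 = -168 - 6 = -174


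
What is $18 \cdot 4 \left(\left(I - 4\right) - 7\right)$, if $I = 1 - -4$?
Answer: $-432$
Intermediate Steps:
$I = 5$ ($I = 1 + 4 = 5$)
$18 \cdot 4 \left(\left(I - 4\right) - 7\right) = 18 \cdot 4 \left(\left(5 - 4\right) - 7\right) = 72 \left(1 - 7\right) = 72 \left(-6\right) = -432$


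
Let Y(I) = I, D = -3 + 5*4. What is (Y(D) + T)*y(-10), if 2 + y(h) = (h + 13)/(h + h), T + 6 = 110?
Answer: -5203/20 ≈ -260.15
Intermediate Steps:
D = 17 (D = -3 + 20 = 17)
T = 104 (T = -6 + 110 = 104)
y(h) = -2 + (13 + h)/(2*h) (y(h) = -2 + (h + 13)/(h + h) = -2 + (13 + h)/((2*h)) = -2 + (13 + h)*(1/(2*h)) = -2 + (13 + h)/(2*h))
(Y(D) + T)*y(-10) = (17 + 104)*((1/2)*(13 - 3*(-10))/(-10)) = 121*((1/2)*(-1/10)*(13 + 30)) = 121*((1/2)*(-1/10)*43) = 121*(-43/20) = -5203/20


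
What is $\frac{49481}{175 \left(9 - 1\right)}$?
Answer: $\frac{49481}{1400} \approx 35.344$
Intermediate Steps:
$\frac{49481}{175 \left(9 - 1\right)} = \frac{49481}{175 \cdot 8} = \frac{49481}{1400}$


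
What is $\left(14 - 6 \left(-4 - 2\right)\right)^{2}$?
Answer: $2500$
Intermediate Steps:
$\left(14 - 6 \left(-4 - 2\right)\right)^{2} = \left(14 - -36\right)^{2} = \left(14 + 36\right)^{2} = 50^{2} = 2500$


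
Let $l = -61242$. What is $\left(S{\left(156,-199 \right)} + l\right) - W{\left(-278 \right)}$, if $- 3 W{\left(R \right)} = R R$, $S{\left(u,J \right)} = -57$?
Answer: $- \frac{106613}{3} \approx -35538.0$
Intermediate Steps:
$W{\left(R \right)} = - \frac{R^{2}}{3}$ ($W{\left(R \right)} = - \frac{R R}{3} = - \frac{R^{2}}{3}$)
$\left(S{\left(156,-199 \right)} + l\right) - W{\left(-278 \right)} = \left(-57 - 61242\right) - - \frac{\left(-278\right)^{2}}{3} = -61299 - \left(- \frac{1}{3}\right) 77284 = -61299 - - \frac{77284}{3} = -61299 + \frac{77284}{3} = - \frac{106613}{3}$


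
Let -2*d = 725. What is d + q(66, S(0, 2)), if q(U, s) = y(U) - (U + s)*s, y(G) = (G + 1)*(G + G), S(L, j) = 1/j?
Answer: 33793/4 ≈ 8448.3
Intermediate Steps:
d = -725/2 (d = -½*725 = -725/2 ≈ -362.50)
y(G) = 2*G*(1 + G) (y(G) = (1 + G)*(2*G) = 2*G*(1 + G))
q(U, s) = -s*(U + s) + 2*U*(1 + U) (q(U, s) = 2*U*(1 + U) - (U + s)*s = 2*U*(1 + U) - s*(U + s) = -s*(U + s) + 2*U*(1 + U))
d + q(66, S(0, 2)) = -725/2 + (-(1/2)² - 1*66/2 + 2*66*(1 + 66)) = -725/2 + (-(½)² - 1*66*½ + 2*66*67) = -725/2 + (-1*¼ - 33 + 8844) = -725/2 + (-¼ - 33 + 8844) = -725/2 + 35243/4 = 33793/4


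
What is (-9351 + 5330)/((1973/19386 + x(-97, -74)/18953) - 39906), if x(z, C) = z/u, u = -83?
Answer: 122624806897494/1216974149817115 ≈ 0.10076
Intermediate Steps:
x(z, C) = -z/83 (x(z, C) = z/(-83) = z*(-1/83) = -z/83)
(-9351 + 5330)/((1973/19386 + x(-97, -74)/18953) - 39906) = (-9351 + 5330)/((1973/19386 - 1/83*(-97)/18953) - 39906) = -4021/((1973*(1/19386) + (97/83)*(1/18953)) - 39906) = -4021/((1973/19386 + 97/1573099) - 39906) = -4021/(3105604769/30496097214 - 39906) = -4021/(-1216974149817115/30496097214) = -4021*(-30496097214/1216974149817115) = 122624806897494/1216974149817115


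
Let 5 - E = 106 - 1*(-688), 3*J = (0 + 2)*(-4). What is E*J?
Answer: 2104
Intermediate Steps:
J = -8/3 (J = ((0 + 2)*(-4))/3 = (2*(-4))/3 = (⅓)*(-8) = -8/3 ≈ -2.6667)
E = -789 (E = 5 - (106 - 1*(-688)) = 5 - (106 + 688) = 5 - 1*794 = 5 - 794 = -789)
E*J = -789*(-8/3) = 2104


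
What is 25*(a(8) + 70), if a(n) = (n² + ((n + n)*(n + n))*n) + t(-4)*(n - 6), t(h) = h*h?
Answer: 55350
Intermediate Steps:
t(h) = h²
a(n) = -96 + n² + 4*n³ + 16*n (a(n) = (n² + ((n + n)*(n + n))*n) + (-4)²*(n - 6) = (n² + ((2*n)*(2*n))*n) + 16*(-6 + n) = (n² + (4*n²)*n) + (-96 + 16*n) = (n² + 4*n³) + (-96 + 16*n) = -96 + n² + 4*n³ + 16*n)
25*(a(8) + 70) = 25*((-96 + 8² + 4*8³ + 16*8) + 70) = 25*((-96 + 64 + 4*512 + 128) + 70) = 25*((-96 + 64 + 2048 + 128) + 70) = 25*(2144 + 70) = 25*2214 = 55350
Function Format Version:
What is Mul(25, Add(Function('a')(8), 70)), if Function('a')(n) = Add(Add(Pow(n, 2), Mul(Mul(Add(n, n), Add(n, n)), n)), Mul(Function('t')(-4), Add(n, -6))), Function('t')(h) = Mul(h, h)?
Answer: 55350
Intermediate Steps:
Function('t')(h) = Pow(h, 2)
Function('a')(n) = Add(-96, Pow(n, 2), Mul(4, Pow(n, 3)), Mul(16, n)) (Function('a')(n) = Add(Add(Pow(n, 2), Mul(Mul(Add(n, n), Add(n, n)), n)), Mul(Pow(-4, 2), Add(n, -6))) = Add(Add(Pow(n, 2), Mul(Mul(Mul(2, n), Mul(2, n)), n)), Mul(16, Add(-6, n))) = Add(Add(Pow(n, 2), Mul(Mul(4, Pow(n, 2)), n)), Add(-96, Mul(16, n))) = Add(Add(Pow(n, 2), Mul(4, Pow(n, 3))), Add(-96, Mul(16, n))) = Add(-96, Pow(n, 2), Mul(4, Pow(n, 3)), Mul(16, n)))
Mul(25, Add(Function('a')(8), 70)) = Mul(25, Add(Add(-96, Pow(8, 2), Mul(4, Pow(8, 3)), Mul(16, 8)), 70)) = Mul(25, Add(Add(-96, 64, Mul(4, 512), 128), 70)) = Mul(25, Add(Add(-96, 64, 2048, 128), 70)) = Mul(25, Add(2144, 70)) = Mul(25, 2214) = 55350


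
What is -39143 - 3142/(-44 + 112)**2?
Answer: -90500187/2312 ≈ -39144.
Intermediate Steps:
-39143 - 3142/(-44 + 112)**2 = -39143 - 3142/(68**2) = -39143 - 3142/4624 = -39143 - 3142*1/4624 = -39143 - 1571/2312 = -90500187/2312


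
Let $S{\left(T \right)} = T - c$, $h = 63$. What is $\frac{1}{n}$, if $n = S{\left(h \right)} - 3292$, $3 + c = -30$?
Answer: $- \frac{1}{3196} \approx -0.00031289$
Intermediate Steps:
$c = -33$ ($c = -3 - 30 = -33$)
$S{\left(T \right)} = 33 + T$ ($S{\left(T \right)} = T - -33 = T + 33 = 33 + T$)
$n = -3196$ ($n = \left(33 + 63\right) - 3292 = 96 - 3292 = -3196$)
$\frac{1}{n} = \frac{1}{-3196} = - \frac{1}{3196}$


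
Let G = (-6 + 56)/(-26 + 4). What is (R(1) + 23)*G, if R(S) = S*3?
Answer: -650/11 ≈ -59.091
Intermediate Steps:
R(S) = 3*S
G = -25/11 (G = 50/(-22) = 50*(-1/22) = -25/11 ≈ -2.2727)
(R(1) + 23)*G = (3*1 + 23)*(-25/11) = (3 + 23)*(-25/11) = 26*(-25/11) = -650/11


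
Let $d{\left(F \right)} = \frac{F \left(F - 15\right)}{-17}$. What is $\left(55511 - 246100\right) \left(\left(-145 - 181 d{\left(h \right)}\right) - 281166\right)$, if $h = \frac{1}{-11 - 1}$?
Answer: $\frac{131242742887963}{2448} \approx 5.3612 \cdot 10^{10}$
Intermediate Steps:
$h = - \frac{1}{12}$ ($h = \frac{1}{-12} = - \frac{1}{12} \approx -0.083333$)
$d{\left(F \right)} = - \frac{F \left(-15 + F\right)}{17}$ ($d{\left(F \right)} = F \left(-15 + F\right) \left(- \frac{1}{17}\right) = - \frac{F \left(-15 + F\right)}{17}$)
$\left(55511 - 246100\right) \left(\left(-145 - 181 d{\left(h \right)}\right) - 281166\right) = \left(55511 - 246100\right) \left(\left(-145 - 181 \cdot \frac{1}{17} \left(- \frac{1}{12}\right) \left(15 - - \frac{1}{12}\right)\right) - 281166\right) = - 190589 \left(\left(-145 - 181 \cdot \frac{1}{17} \left(- \frac{1}{12}\right) \left(15 + \frac{1}{12}\right)\right) - 281166\right) = - 190589 \left(\left(-145 - 181 \cdot \frac{1}{17} \left(- \frac{1}{12}\right) \frac{181}{12}\right) - 281166\right) = - 190589 \left(\left(-145 - - \frac{32761}{2448}\right) - 281166\right) = - 190589 \left(\left(-145 + \frac{32761}{2448}\right) - 281166\right) = - 190589 \left(- \frac{322199}{2448} - 281166\right) = \left(-190589\right) \left(- \frac{688616567}{2448}\right) = \frac{131242742887963}{2448}$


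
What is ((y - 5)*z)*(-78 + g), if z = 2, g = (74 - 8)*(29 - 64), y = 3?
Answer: 9552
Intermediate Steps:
g = -2310 (g = 66*(-35) = -2310)
((y - 5)*z)*(-78 + g) = ((3 - 5)*2)*(-78 - 2310) = -2*2*(-2388) = -4*(-2388) = 9552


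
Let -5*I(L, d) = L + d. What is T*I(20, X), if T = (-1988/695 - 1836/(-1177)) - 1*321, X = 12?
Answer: 8436693472/4090075 ≈ 2062.7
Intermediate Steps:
T = -263646671/818015 (T = (-1988*1/695 - 1836*(-1/1177)) - 321 = (-1988/695 + 1836/1177) - 321 = -1063856/818015 - 321 = -263646671/818015 ≈ -322.30)
I(L, d) = -L/5 - d/5 (I(L, d) = -(L + d)/5 = -L/5 - d/5)
T*I(20, X) = -263646671*(-⅕*20 - ⅕*12)/818015 = -263646671*(-4 - 12/5)/818015 = -263646671/818015*(-32/5) = 8436693472/4090075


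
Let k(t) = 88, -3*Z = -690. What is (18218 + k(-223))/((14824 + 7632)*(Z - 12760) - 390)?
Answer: -9153/140687035 ≈ -6.5059e-5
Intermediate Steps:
Z = 230 (Z = -1/3*(-690) = 230)
(18218 + k(-223))/((14824 + 7632)*(Z - 12760) - 390) = (18218 + 88)/((14824 + 7632)*(230 - 12760) - 390) = 18306/(22456*(-12530) - 390) = 18306/(-281373680 - 390) = 18306/(-281374070) = 18306*(-1/281374070) = -9153/140687035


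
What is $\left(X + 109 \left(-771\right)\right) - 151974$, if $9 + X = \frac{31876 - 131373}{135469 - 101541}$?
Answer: $- \frac{8007853913}{33928} \approx -2.3603 \cdot 10^{5}$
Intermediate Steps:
$X = - \frac{404849}{33928}$ ($X = -9 + \frac{31876 - 131373}{135469 - 101541} = -9 - \frac{99497}{33928} = - \frac{404849}{33928} \approx -11.933$)
$\left(X + 109 \left(-771\right)\right) - 151974 = \left(- \frac{404849}{33928} + 109 \left(-771\right)\right) - 151974 = \left(- \frac{404849}{33928} - 84039\right) - 151974 = - \frac{2851680041}{33928} - 151974 = - \frac{8007853913}{33928}$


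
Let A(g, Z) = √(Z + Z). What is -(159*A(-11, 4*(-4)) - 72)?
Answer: 72 - 636*I*√2 ≈ 72.0 - 899.44*I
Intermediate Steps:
A(g, Z) = √2*√Z (A(g, Z) = √(2*Z) = √2*√Z)
-(159*A(-11, 4*(-4)) - 72) = -(159*(√2*√(4*(-4))) - 72) = -(159*(√2*√(-16)) - 72) = -(159*(√2*(4*I)) - 72) = -(159*(4*I*√2) - 72) = -(636*I*√2 - 72) = -(-72 + 636*I*√2) = 72 - 636*I*√2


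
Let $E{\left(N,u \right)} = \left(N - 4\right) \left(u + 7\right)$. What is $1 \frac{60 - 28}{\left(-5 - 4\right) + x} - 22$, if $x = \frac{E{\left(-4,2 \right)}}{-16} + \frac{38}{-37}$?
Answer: $- \frac{11366}{409} \approx -27.79$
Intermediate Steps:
$E{\left(N,u \right)} = \left(-4 + N\right) \left(7 + u\right)$
$x = \frac{257}{74}$ ($x = \frac{-28 - 8 + 7 \left(-4\right) - 8}{-16} + \frac{38}{-37} = \left(-28 - 8 - 28 - 8\right) \left(- \frac{1}{16}\right) + 38 \left(- \frac{1}{37}\right) = \left(-72\right) \left(- \frac{1}{16}\right) - \frac{38}{37} = \frac{9}{2} - \frac{38}{37} = \frac{257}{74} \approx 3.473$)
$1 \frac{60 - 28}{\left(-5 - 4\right) + x} - 22 = 1 \frac{60 - 28}{\left(-5 - 4\right) + \frac{257}{74}} - 22 = 1 \frac{32}{\left(-5 - 4\right) + \frac{257}{74}} - 22 = 1 \frac{32}{-9 + \frac{257}{74}} - 22 = 1 \frac{32}{- \frac{409}{74}} - 22 = 1 \cdot 32 \left(- \frac{74}{409}\right) - 22 = 1 \left(- \frac{2368}{409}\right) - 22 = - \frac{2368}{409} - 22 = - \frac{11366}{409}$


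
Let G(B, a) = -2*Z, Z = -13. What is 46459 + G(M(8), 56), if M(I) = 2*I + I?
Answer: 46485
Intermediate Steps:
M(I) = 3*I
G(B, a) = 26 (G(B, a) = -2*(-13) = 26)
46459 + G(M(8), 56) = 46459 + 26 = 46485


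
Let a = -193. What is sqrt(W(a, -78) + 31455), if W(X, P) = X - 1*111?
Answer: sqrt(31151) ≈ 176.50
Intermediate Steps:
W(X, P) = -111 + X (W(X, P) = X - 111 = -111 + X)
sqrt(W(a, -78) + 31455) = sqrt((-111 - 193) + 31455) = sqrt(-304 + 31455) = sqrt(31151)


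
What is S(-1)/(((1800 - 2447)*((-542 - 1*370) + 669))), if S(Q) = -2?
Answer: -2/157221 ≈ -1.2721e-5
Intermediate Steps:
S(-1)/(((1800 - 2447)*((-542 - 1*370) + 669))) = -2*1/((1800 - 2447)*((-542 - 1*370) + 669)) = -2*(-1/(647*((-542 - 370) + 669))) = -2*(-1/(647*(-912 + 669))) = -2/((-647*(-243))) = -2/157221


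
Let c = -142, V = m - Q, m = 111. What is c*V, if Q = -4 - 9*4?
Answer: -21442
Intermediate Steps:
Q = -40 (Q = -4 - 36 = -40)
V = 151 (V = 111 - 1*(-40) = 111 + 40 = 151)
c*V = -142*151 = -21442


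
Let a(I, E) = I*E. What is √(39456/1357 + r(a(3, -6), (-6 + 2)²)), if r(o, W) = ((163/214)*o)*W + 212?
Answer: 2*√114434090681/145199 ≈ 4.6596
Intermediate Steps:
a(I, E) = E*I
r(o, W) = 212 + 163*W*o/214 (r(o, W) = ((163*(1/214))*o)*W + 212 = (163*o/214)*W + 212 = 163*W*o/214 + 212 = 212 + 163*W*o/214)
√(39456/1357 + r(a(3, -6), (-6 + 2)²)) = √(39456/1357 + (212 + 163*(-6 + 2)²*(-6*3)/214)) = √(39456*(1/1357) + (212 + (163/214)*(-4)²*(-18))) = √(39456/1357 + (212 + (163/214)*16*(-18))) = √(39456/1357 + (212 - 23472/107)) = √(39456/1357 - 788/107) = √(3152476/145199) = 2*√114434090681/145199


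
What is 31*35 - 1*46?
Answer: 1039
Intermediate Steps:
31*35 - 1*46 = 1085 - 46 = 1039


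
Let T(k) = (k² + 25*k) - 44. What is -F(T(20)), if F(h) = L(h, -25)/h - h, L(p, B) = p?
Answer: 855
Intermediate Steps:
T(k) = -44 + k² + 25*k
F(h) = 1 - h (F(h) = h/h - h = 1 - h)
-F(T(20)) = -(1 - (-44 + 20² + 25*20)) = -(1 - (-44 + 400 + 500)) = -(1 - 1*856) = -(1 - 856) = -1*(-855) = 855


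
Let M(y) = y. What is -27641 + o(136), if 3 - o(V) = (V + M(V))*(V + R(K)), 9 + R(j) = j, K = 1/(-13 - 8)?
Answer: -1305550/21 ≈ -62169.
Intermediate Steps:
K = -1/21 (K = 1/(-21) = -1/21 ≈ -0.047619)
R(j) = -9 + j
o(V) = 3 - 2*V*(-190/21 + V) (o(V) = 3 - (V + V)*(V + (-9 - 1/21)) = 3 - 2*V*(V - 190/21) = 3 - 2*V*(-190/21 + V))
-27641 + o(136) = -27641 + (3 - 2*136² + (380/21)*136) = -27641 + (3 - 2*18496 + 51680/21) = -27641 + (3 - 36992 + 51680/21) = -27641 - 725089/21 = -1305550/21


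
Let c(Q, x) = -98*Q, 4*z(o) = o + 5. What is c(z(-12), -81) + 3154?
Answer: 6651/2 ≈ 3325.5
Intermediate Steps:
z(o) = 5/4 + o/4 (z(o) = (o + 5)/4 = (5 + o)/4 = 5/4 + o/4)
c(z(-12), -81) + 3154 = -98*(5/4 + (1/4)*(-12)) + 3154 = -98*(5/4 - 3) + 3154 = -98*(-7/4) + 3154 = 343/2 + 3154 = 6651/2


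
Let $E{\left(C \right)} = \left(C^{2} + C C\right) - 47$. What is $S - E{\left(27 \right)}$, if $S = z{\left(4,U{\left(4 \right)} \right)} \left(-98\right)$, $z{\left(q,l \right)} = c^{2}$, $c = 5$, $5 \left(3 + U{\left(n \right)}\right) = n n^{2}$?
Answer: $-3861$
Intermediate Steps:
$U{\left(n \right)} = -3 + \frac{n^{3}}{5}$ ($U{\left(n \right)} = -3 + \frac{n n^{2}}{5} = -3 + \frac{n^{3}}{5}$)
$E{\left(C \right)} = -47 + 2 C^{2}$ ($E{\left(C \right)} = \left(C^{2} + C^{2}\right) - 47 = 2 C^{2} - 47 = -47 + 2 C^{2}$)
$z{\left(q,l \right)} = 25$ ($z{\left(q,l \right)} = 5^{2} = 25$)
$S = -2450$ ($S = 25 \left(-98\right) = -2450$)
$S - E{\left(27 \right)} = -2450 - \left(-47 + 2 \cdot 27^{2}\right) = -2450 - \left(-47 + 2 \cdot 729\right) = -2450 - \left(-47 + 1458\right) = -2450 - 1411 = -3861$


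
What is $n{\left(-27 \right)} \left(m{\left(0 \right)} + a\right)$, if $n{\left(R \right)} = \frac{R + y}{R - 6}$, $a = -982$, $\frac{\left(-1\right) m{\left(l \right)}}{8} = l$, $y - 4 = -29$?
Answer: $- \frac{51064}{33} \approx -1547.4$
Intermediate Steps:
$y = -25$ ($y = 4 - 29 = -25$)
$m{\left(l \right)} = - 8 l$
$n{\left(R \right)} = \frac{-25 + R}{-6 + R}$ ($n{\left(R \right)} = \frac{R - 25}{R - 6} = \frac{-25 + R}{-6 + R}$)
$n{\left(-27 \right)} \left(m{\left(0 \right)} + a\right) = \frac{-25 - 27}{-6 - 27} \left(\left(-8\right) 0 - 982\right) = \frac{1}{-33} \left(-52\right) \left(0 - 982\right) = \left(- \frac{1}{33}\right) \left(-52\right) \left(-982\right) = \frac{52}{33} \left(-982\right) = - \frac{51064}{33}$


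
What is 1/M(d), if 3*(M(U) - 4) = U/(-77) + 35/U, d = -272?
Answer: 20944/107539 ≈ 0.19476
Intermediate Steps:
M(U) = 4 - U/231 + 35/(3*U) (M(U) = 4 + (U/(-77) + 35/U)/3 = 4 + (U*(-1/77) + 35/U)/3 = 4 + (-U/77 + 35/U)/3 = 4 + (35/U - U/77)/3 = 4 + (-U/231 + 35/(3*U)) = 4 - U/231 + 35/(3*U))
1/M(d) = 1/((1/231)*(2695 - 1*(-272)*(-924 - 272))/(-272)) = 1/((1/231)*(-1/272)*(2695 - 1*(-272)*(-1196))) = 1/((1/231)*(-1/272)*(2695 - 325312)) = 1/((1/231)*(-1/272)*(-322617)) = 1/(107539/20944) = 20944/107539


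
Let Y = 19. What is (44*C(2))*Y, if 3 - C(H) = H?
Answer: 836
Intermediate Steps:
C(H) = 3 - H
(44*C(2))*Y = (44*(3 - 1*2))*19 = (44*(3 - 2))*19 = (44*1)*19 = 44*19 = 836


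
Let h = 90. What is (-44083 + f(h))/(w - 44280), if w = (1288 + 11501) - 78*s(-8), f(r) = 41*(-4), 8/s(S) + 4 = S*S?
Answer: 31605/22501 ≈ 1.4046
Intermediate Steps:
s(S) = 8/(-4 + S²) (s(S) = 8/(-4 + S*S) = 8/(-4 + S²))
f(r) = -164
w = 63893/5 (w = (1288 + 11501) - 624/(-4 + (-8)²) = 12789 - 624/(-4 + 64) = 12789 - 624/60 = 12789 - 78*2/15 = 12789 - 52/5 = 63893/5 ≈ 12779.)
(-44083 + f(h))/(w - 44280) = (-44083 - 164)/(63893/5 - 44280) = -44247/(-157507/5) = -44247*(-5/157507) = 31605/22501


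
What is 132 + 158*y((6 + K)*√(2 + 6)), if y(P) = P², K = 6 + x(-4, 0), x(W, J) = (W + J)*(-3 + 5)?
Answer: 20356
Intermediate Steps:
x(W, J) = 2*J + 2*W (x(W, J) = (J + W)*2 = 2*J + 2*W)
K = -2 (K = 6 + (2*0 + 2*(-4)) = 6 + (0 - 8) = 6 - 8 = -2)
132 + 158*y((6 + K)*√(2 + 6)) = 132 + 158*((6 - 2)*√(2 + 6))² = 132 + 158*(4*√8)² = 132 + 158*(4*(2*√2))² = 132 + 158*(8*√2)² = 132 + 158*128 = 132 + 20224 = 20356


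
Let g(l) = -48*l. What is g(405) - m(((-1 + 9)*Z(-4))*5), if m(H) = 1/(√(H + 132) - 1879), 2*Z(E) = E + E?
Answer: -68636203481/3530669 + 2*I*√7/3530669 ≈ -19440.0 + 1.4987e-6*I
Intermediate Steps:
Z(E) = E (Z(E) = (E + E)/2 = (2*E)/2 = E)
m(H) = 1/(-1879 + √(132 + H)) (m(H) = 1/(√(132 + H) - 1879) = 1/(-1879 + √(132 + H)))
g(405) - m(((-1 + 9)*Z(-4))*5) = -48*405 - 1/(-1879 + √(132 + ((-1 + 9)*(-4))*5)) = -19440 - 1/(-1879 + √(132 + (8*(-4))*5)) = -19440 - 1/(-1879 + √(132 - 32*5)) = -19440 - 1/(-1879 + √(132 - 160)) = -19440 - 1/(-1879 + √(-28)) = -19440 - 1/(-1879 + 2*I*√7)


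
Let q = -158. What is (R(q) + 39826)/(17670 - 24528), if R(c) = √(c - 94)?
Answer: -19913/3429 - I*√7/1143 ≈ -5.8072 - 0.0023147*I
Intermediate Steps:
R(c) = √(-94 + c)
(R(q) + 39826)/(17670 - 24528) = (√(-94 - 158) + 39826)/(17670 - 24528) = (√(-252) + 39826)/(-6858) = (6*I*√7 + 39826)*(-1/6858) = (39826 + 6*I*√7)*(-1/6858) = -19913/3429 - I*√7/1143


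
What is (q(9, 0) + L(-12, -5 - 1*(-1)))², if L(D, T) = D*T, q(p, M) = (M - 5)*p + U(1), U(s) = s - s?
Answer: 9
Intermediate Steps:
U(s) = 0
q(p, M) = p*(-5 + M) (q(p, M) = (M - 5)*p + 0 = (-5 + M)*p + 0 = p*(-5 + M) + 0 = p*(-5 + M))
(q(9, 0) + L(-12, -5 - 1*(-1)))² = (9*(-5 + 0) - 12*(-5 - 1*(-1)))² = (9*(-5) - 12*(-5 + 1))² = (-45 - 12*(-4))² = (-45 + 48)² = 3² = 9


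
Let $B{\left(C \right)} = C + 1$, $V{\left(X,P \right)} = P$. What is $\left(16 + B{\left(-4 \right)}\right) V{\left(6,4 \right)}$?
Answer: $52$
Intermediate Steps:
$B{\left(C \right)} = 1 + C$
$\left(16 + B{\left(-4 \right)}\right) V{\left(6,4 \right)} = \left(16 + \left(1 - 4\right)\right) 4 = \left(16 - 3\right) 4 = 13 \cdot 4 = 52$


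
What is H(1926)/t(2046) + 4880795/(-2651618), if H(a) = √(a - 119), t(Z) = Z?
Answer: -4880795/2651618 + √1807/2046 ≈ -1.8199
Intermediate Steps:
H(a) = √(-119 + a)
H(1926)/t(2046) + 4880795/(-2651618) = √(-119 + 1926)/2046 + 4880795/(-2651618) = √1807*(1/2046) + 4880795*(-1/2651618) = √1807/2046 - 4880795/2651618 = -4880795/2651618 + √1807/2046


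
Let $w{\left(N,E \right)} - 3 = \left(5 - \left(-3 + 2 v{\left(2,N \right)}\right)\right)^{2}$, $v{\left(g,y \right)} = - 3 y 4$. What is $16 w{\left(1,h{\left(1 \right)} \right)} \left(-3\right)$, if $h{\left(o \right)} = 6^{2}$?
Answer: $-49296$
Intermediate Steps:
$v{\left(g,y \right)} = - 12 y$
$h{\left(o \right)} = 36$
$w{\left(N,E \right)} = 3 + \left(8 + 24 N\right)^{2}$ ($w{\left(N,E \right)} = 3 + \left(5 - \left(-3 + 2 \left(- 12 N\right)\right)\right)^{2} = 3 + \left(5 + \left(3 + 24 N\right)\right)^{2} = 3 + \left(8 + 24 N\right)^{2}$)
$16 w{\left(1,h{\left(1 \right)} \right)} \left(-3\right) = 16 \left(3 + 64 \left(1 + 3 \cdot 1\right)^{2}\right) \left(-3\right) = 16 \left(3 + 64 \left(1 + 3\right)^{2}\right) \left(-3\right) = 16 \left(3 + 64 \cdot 4^{2}\right) \left(-3\right) = 16 \left(3 + 64 \cdot 16\right) \left(-3\right) = 16 \left(3 + 1024\right) \left(-3\right) = 16 \cdot 1027 \left(-3\right) = 16432 \left(-3\right) = -49296$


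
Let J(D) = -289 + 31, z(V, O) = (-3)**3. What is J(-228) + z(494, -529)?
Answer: -285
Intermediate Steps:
z(V, O) = -27
J(D) = -258
J(-228) + z(494, -529) = -258 - 27 = -285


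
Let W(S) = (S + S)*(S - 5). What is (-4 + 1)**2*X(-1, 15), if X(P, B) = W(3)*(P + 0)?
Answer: 108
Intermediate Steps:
W(S) = 2*S*(-5 + S) (W(S) = (2*S)*(-5 + S) = 2*S*(-5 + S))
X(P, B) = -12*P (X(P, B) = (2*3*(-5 + 3))*(P + 0) = (2*3*(-2))*P = -12*P)
(-4 + 1)**2*X(-1, 15) = (-4 + 1)**2*(-12*(-1)) = (-3)**2*12 = 9*12 = 108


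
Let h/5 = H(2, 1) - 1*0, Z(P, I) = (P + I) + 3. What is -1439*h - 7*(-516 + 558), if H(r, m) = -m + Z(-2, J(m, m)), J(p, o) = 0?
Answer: -294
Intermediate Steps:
Z(P, I) = 3 + I + P (Z(P, I) = (I + P) + 3 = 3 + I + P)
H(r, m) = 1 - m (H(r, m) = -m + (3 + 0 - 2) = -m + 1 = 1 - m)
h = 0 (h = 5*((1 - 1*1) - 1*0) = 5*((1 - 1) + 0) = 5*(0 + 0) = 5*0 = 0)
-1439*h - 7*(-516 + 558) = -1439*0 - 7*(-516 + 558) = 0 - 7*42 = 0 - 1*294 = 0 - 294 = -294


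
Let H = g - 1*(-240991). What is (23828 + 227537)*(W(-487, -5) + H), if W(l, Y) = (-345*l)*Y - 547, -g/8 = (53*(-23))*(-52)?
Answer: -278194443275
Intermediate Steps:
g = -507104 (g = -8*53*(-23)*(-52) = -(-9752)*(-52) = -8*63388 = -507104)
W(l, Y) = -547 - 345*Y*l (W(l, Y) = -345*Y*l - 547 = -547 - 345*Y*l)
H = -266113 (H = -507104 - 1*(-240991) = -507104 + 240991 = -266113)
(23828 + 227537)*(W(-487, -5) + H) = (23828 + 227537)*((-547 - 345*(-5)*(-487)) - 266113) = 251365*((-547 - 840075) - 266113) = 251365*(-840622 - 266113) = 251365*(-1106735) = -278194443275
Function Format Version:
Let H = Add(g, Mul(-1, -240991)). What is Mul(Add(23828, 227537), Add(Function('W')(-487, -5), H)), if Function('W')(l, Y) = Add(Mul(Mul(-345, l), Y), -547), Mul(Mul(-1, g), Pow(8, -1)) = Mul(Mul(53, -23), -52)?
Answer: -278194443275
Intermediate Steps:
g = -507104 (g = Mul(-8, Mul(Mul(53, -23), -52)) = Mul(-8, Mul(-1219, -52)) = Mul(-8, 63388) = -507104)
Function('W')(l, Y) = Add(-547, Mul(-345, Y, l)) (Function('W')(l, Y) = Add(Mul(-345, Y, l), -547) = Add(-547, Mul(-345, Y, l)))
H = -266113 (H = Add(-507104, Mul(-1, -240991)) = Add(-507104, 240991) = -266113)
Mul(Add(23828, 227537), Add(Function('W')(-487, -5), H)) = Mul(Add(23828, 227537), Add(Add(-547, Mul(-345, -5, -487)), -266113)) = Mul(251365, Add(Add(-547, -840075), -266113)) = Mul(251365, Add(-840622, -266113)) = Mul(251365, -1106735) = -278194443275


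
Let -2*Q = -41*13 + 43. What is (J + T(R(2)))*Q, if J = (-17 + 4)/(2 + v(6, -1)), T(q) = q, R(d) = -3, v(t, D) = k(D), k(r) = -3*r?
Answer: -1372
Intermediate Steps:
v(t, D) = -3*D
J = -13/5 (J = (-17 + 4)/(2 - 3*(-1)) = -13/(2 + 3) = -13/5 ≈ -2.6000)
Q = 245 (Q = -(-41*13 + 43)/2 = -(-533 + 43)/2 = -1/2*(-490) = 245)
(J + T(R(2)))*Q = (-13/5 - 3)*245 = -28/5*245 = -1372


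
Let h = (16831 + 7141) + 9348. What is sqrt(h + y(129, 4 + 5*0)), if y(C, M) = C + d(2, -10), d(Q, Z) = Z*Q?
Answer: sqrt(33429) ≈ 182.84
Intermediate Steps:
d(Q, Z) = Q*Z
y(C, M) = -20 + C (y(C, M) = C + 2*(-10) = C - 20 = -20 + C)
h = 33320 (h = 23972 + 9348 = 33320)
sqrt(h + y(129, 4 + 5*0)) = sqrt(33320 + (-20 + 129)) = sqrt(33320 + 109) = sqrt(33429)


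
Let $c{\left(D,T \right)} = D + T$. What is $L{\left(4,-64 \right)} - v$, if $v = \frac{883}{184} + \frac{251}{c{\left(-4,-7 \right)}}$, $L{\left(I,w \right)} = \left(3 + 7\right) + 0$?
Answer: $\frac{56711}{2024} \approx 28.019$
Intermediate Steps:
$L{\left(I,w \right)} = 10$ ($L{\left(I,w \right)} = 10 + 0 = 10$)
$v = - \frac{36471}{2024}$ ($v = \frac{883}{184} + \frac{251}{-4 - 7} = 883 \cdot \frac{1}{184} + \frac{251}{-11} = \frac{883}{184} + 251 \left(- \frac{1}{11}\right) = \frac{883}{184} - \frac{251}{11} = - \frac{36471}{2024} \approx -18.019$)
$L{\left(4,-64 \right)} - v = 10 - - \frac{36471}{2024} = 10 + \frac{36471}{2024} = \frac{56711}{2024}$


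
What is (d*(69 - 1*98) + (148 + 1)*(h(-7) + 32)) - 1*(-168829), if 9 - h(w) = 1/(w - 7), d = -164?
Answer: 2515865/14 ≈ 1.7970e+5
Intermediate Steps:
h(w) = 9 - 1/(-7 + w) (h(w) = 9 - 1/(w - 7) = 9 - 1/(-7 + w))
(d*(69 - 1*98) + (148 + 1)*(h(-7) + 32)) - 1*(-168829) = (-164*(69 - 1*98) + (148 + 1)*((-64 + 9*(-7))/(-7 - 7) + 32)) - 1*(-168829) = (-164*(69 - 98) + 149*((-64 - 63)/(-14) + 32)) + 168829 = (-164*(-29) + 149*(-1/14*(-127) + 32)) + 168829 = (4756 + 149*(127/14 + 32)) + 168829 = (4756 + 149*(575/14)) + 168829 = (4756 + 85675/14) + 168829 = 152259/14 + 168829 = 2515865/14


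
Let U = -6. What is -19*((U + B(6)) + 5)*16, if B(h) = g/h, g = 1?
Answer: 760/3 ≈ 253.33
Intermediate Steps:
B(h) = 1/h
-19*((U + B(6)) + 5)*16 = -19*((-6 + 1/6) + 5)*16 = -19*(-35/6 + 5)*16 = -19*(-5/6)*16 = (95/6)*16 = 760/3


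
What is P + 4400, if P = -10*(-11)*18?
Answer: 6380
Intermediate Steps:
P = 1980 (P = 110*18 = 1980)
P + 4400 = 1980 + 4400 = 6380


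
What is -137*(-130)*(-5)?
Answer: -89050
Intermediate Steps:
-137*(-130)*(-5) = 17810*(-5) = -89050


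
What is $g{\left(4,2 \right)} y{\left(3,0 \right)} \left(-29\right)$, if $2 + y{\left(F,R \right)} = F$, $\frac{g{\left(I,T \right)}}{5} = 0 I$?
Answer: $0$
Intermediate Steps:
$g{\left(I,T \right)} = 0$ ($g{\left(I,T \right)} = 5 \cdot 0 I = 5 \cdot 0 = 0$)
$y{\left(F,R \right)} = -2 + F$
$g{\left(4,2 \right)} y{\left(3,0 \right)} \left(-29\right) = 0 \left(-2 + 3\right) \left(-29\right) = 0 \cdot 1 \left(-29\right) = 0 \left(-29\right) = 0$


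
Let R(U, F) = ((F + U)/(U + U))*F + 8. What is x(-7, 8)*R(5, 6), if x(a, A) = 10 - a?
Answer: 1241/5 ≈ 248.20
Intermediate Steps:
R(U, F) = 8 + F*(F + U)/(2*U) (R(U, F) = ((F + U)/((2*U)))*F + 8 = ((F + U)*(1/(2*U)))*F + 8 = ((F + U)/(2*U))*F + 8 = F*(F + U)/(2*U) + 8 = 8 + F*(F + U)/(2*U))
x(-7, 8)*R(5, 6) = (10 - 1*(-7))*((½)*(6² + 5*(16 + 6))/5) = (10 + 7)*((½)*(⅕)*(36 + 5*22)) = 17*((½)*(⅕)*(36 + 110)) = 17*((½)*(⅕)*146) = 17*(73/5) = 1241/5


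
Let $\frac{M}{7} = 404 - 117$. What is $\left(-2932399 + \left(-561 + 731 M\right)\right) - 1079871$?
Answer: $-2544252$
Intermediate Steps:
$M = 2009$ ($M = 7 \left(404 - 117\right) = 7 \cdot 287 = 2009$)
$\left(-2932399 + \left(-561 + 731 M\right)\right) - 1079871 = \left(-2932399 + \left(-561 + 731 \cdot 2009\right)\right) - 1079871 = \left(-2932399 + \left(-561 + 1468579\right)\right) - 1079871 = \left(-2932399 + 1468018\right) - 1079871 = -1464381 - 1079871 = -2544252$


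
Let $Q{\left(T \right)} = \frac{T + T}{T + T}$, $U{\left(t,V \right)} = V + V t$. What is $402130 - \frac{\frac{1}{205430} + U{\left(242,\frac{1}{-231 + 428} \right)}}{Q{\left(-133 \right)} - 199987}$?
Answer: $\frac{3254589059327167487}{8093375424060} \approx 4.0213 \cdot 10^{5}$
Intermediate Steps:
$Q{\left(T \right)} = 1$ ($Q{\left(T \right)} = \frac{2 T}{2 T} = 2 T \frac{1}{2 T} = 1$)
$402130 - \frac{\frac{1}{205430} + U{\left(242,\frac{1}{-231 + 428} \right)}}{Q{\left(-133 \right)} - 199987} = 402130 - \frac{\frac{1}{205430} + \frac{1 + 242}{-231 + 428}}{1 - 199987} = 402130 - \frac{\frac{1}{205430} + \frac{1}{197} \cdot 243}{-199986} = 402130 - \left(\frac{1}{205430} + \frac{1}{197} \cdot 243\right) \left(- \frac{1}{199986}\right) = 402130 - \left(\frac{1}{205430} + \frac{243}{197}\right) \left(- \frac{1}{199986}\right) = 402130 - \frac{49919687}{40469710} \left(- \frac{1}{199986}\right) = 402130 - - \frac{49919687}{8093375424060} = 402130 + \frac{49919687}{8093375424060} = \frac{3254589059327167487}{8093375424060}$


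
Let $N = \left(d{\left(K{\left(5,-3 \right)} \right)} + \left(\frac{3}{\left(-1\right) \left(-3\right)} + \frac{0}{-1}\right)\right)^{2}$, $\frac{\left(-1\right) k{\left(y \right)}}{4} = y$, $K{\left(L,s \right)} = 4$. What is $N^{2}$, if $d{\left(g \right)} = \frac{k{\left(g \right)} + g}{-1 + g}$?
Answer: $81$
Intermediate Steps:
$k{\left(y \right)} = - 4 y$
$d{\left(g \right)} = - \frac{3 g}{-1 + g}$ ($d{\left(g \right)} = \frac{- 4 g + g}{-1 + g} = \frac{\left(-3\right) g}{-1 + g} = - \frac{3 g}{-1 + g}$)
$N = 9$ ($N = \left(\left(-3\right) 4 \frac{1}{-1 + 4} + \left(\frac{3}{\left(-1\right) \left(-3\right)} + \frac{0}{-1}\right)\right)^{2} = \left(\left(-3\right) 4 \cdot \frac{1}{3} + \left(\frac{3}{3} + 0 \left(-1\right)\right)\right)^{2} = \left(\left(-3\right) 4 \cdot \frac{1}{3} + \left(3 \cdot \frac{1}{3} + 0\right)\right)^{2} = \left(-4 + \left(1 + 0\right)\right)^{2} = \left(-4 + 1\right)^{2} = \left(-3\right)^{2} = 9$)
$N^{2} = 9^{2} = 81$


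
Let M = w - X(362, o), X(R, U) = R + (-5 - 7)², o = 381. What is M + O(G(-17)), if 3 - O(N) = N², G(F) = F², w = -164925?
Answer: -248949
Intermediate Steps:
X(R, U) = 144 + R (X(R, U) = R + (-12)² = R + 144 = 144 + R)
O(N) = 3 - N²
M = -165431 (M = -164925 - (144 + 362) = -164925 - 1*506 = -164925 - 506 = -165431)
M + O(G(-17)) = -165431 + (3 - ((-17)²)²) = -165431 + (3 - 1*289²) = -165431 + (3 - 1*83521) = -165431 + (3 - 83521) = -165431 - 83518 = -248949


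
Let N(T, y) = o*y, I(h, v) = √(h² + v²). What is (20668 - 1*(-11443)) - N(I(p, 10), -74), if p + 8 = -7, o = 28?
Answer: 34183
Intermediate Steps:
p = -15 (p = -8 - 7 = -15)
N(T, y) = 28*y
(20668 - 1*(-11443)) - N(I(p, 10), -74) = (20668 - 1*(-11443)) - 28*(-74) = (20668 + 11443) - 1*(-2072) = 32111 + 2072 = 34183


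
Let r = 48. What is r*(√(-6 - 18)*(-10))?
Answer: -960*I*√6 ≈ -2351.5*I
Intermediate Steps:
r*(√(-6 - 18)*(-10)) = 48*(√(-6 - 18)*(-10)) = 48*(√(-24)*(-10)) = 48*((2*I*√6)*(-10)) = 48*(-20*I*√6) = -960*I*√6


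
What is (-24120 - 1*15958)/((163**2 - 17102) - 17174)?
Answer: 40078/7707 ≈ 5.2002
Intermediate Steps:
(-24120 - 1*15958)/((163**2 - 17102) - 17174) = (-24120 - 15958)/((26569 - 17102) - 17174) = -40078/(9467 - 17174) = -40078/(-7707) = -40078*(-1/7707) = 40078/7707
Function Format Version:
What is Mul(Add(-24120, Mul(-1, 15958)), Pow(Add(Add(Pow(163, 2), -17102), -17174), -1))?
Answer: Rational(40078, 7707) ≈ 5.2002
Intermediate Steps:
Mul(Add(-24120, Mul(-1, 15958)), Pow(Add(Add(Pow(163, 2), -17102), -17174), -1)) = Mul(Add(-24120, -15958), Pow(Add(Add(26569, -17102), -17174), -1)) = Mul(-40078, Pow(Add(9467, -17174), -1)) = Mul(-40078, Pow(-7707, -1)) = Mul(-40078, Rational(-1, 7707)) = Rational(40078, 7707)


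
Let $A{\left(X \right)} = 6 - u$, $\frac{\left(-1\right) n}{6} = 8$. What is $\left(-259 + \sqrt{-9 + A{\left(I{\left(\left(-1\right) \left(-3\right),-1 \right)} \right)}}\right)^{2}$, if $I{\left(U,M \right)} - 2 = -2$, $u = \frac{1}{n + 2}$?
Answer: $\frac{\left(11914 - i \sqrt{6302}\right)^{2}}{2116} \approx 67078.0 - 893.95 i$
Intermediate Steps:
$n = -48$ ($n = \left(-6\right) 8 = -48$)
$u = - \frac{1}{46}$ ($u = \frac{1}{-48 + 2} = \frac{1}{-46} = - \frac{1}{46} \approx -0.021739$)
$I{\left(U,M \right)} = 0$ ($I{\left(U,M \right)} = 2 - 2 = 0$)
$A{\left(X \right)} = \frac{277}{46}$ ($A{\left(X \right)} = 6 - - \frac{1}{46} = 6 + \frac{1}{46} = \frac{277}{46}$)
$\left(-259 + \sqrt{-9 + A{\left(I{\left(\left(-1\right) \left(-3\right),-1 \right)} \right)}}\right)^{2} = \left(-259 + \sqrt{-9 + \frac{277}{46}}\right)^{2} = \left(-259 + \sqrt{- \frac{137}{46}}\right)^{2} = \left(-259 + \frac{i \sqrt{6302}}{46}\right)^{2}$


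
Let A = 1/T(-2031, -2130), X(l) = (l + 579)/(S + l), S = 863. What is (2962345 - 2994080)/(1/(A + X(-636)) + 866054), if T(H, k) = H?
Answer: -3681069590/100456606639 ≈ -0.036643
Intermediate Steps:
X(l) = (579 + l)/(863 + l) (X(l) = (l + 579)/(863 + l) = (579 + l)/(863 + l))
A = -1/2031 (A = 1/(-2031) = -1/2031 ≈ -0.00049237)
(2962345 - 2994080)/(1/(A + X(-636)) + 866054) = (2962345 - 2994080)/(1/(-1/2031 + (579 - 636)/(863 - 636)) + 866054) = -31735/(1/(-1/2031 - 57/227) + 866054) = -31735/(1/(-115994/461037) + 866054) = -31735/(-461037/115994 + 866054) = -31735/100456606639/115994 = -31735*115994/100456606639 = -3681069590/100456606639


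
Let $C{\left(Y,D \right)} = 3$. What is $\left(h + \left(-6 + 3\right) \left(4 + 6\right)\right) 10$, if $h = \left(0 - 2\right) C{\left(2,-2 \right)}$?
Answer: $-360$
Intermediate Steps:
$h = -6$ ($h = \left(0 - 2\right) 3 = \left(-2\right) 3 = -6$)
$\left(h + \left(-6 + 3\right) \left(4 + 6\right)\right) 10 = \left(-6 + \left(-6 + 3\right) \left(4 + 6\right)\right) 10 = \left(-6 - 30\right) 10 = \left(-36\right) 10 = -360$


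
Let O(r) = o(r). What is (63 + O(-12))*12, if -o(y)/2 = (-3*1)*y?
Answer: -108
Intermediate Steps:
o(y) = 6*y (o(y) = -2*(-3*1)*y = -(-6)*y = 6*y)
O(r) = 6*r
(63 + O(-12))*12 = (63 + 6*(-12))*12 = (63 - 72)*12 = -9*12 = -108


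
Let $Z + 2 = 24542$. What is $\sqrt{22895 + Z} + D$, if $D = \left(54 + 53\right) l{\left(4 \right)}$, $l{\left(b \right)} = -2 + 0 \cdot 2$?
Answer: $-214 + \sqrt{47435} \approx 3.7958$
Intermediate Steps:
$Z = 24540$ ($Z = -2 + 24542 = 24540$)
$l{\left(b \right)} = -2$ ($l{\left(b \right)} = -2 + 0 = -2$)
$D = -214$ ($D = \left(54 + 53\right) \left(-2\right) = 107 \left(-2\right) = -214$)
$\sqrt{22895 + Z} + D = \sqrt{22895 + 24540} - 214 = \sqrt{47435} - 214 = -214 + \sqrt{47435}$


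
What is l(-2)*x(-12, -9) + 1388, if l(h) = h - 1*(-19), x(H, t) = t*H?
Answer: 3224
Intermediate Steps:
x(H, t) = H*t
l(h) = 19 + h (l(h) = h + 19 = 19 + h)
l(-2)*x(-12, -9) + 1388 = (19 - 2)*(-12*(-9)) + 1388 = 17*108 + 1388 = 1836 + 1388 = 3224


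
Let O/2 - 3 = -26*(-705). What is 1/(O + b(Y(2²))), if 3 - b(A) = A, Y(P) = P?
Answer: 1/36665 ≈ 2.7274e-5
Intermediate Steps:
b(A) = 3 - A
O = 36666 (O = 6 + 2*(-26*(-705)) = 6 + 2*18330 = 6 + 36660 = 36666)
1/(O + b(Y(2²))) = 1/(36666 + (3 - 1*2²)) = 1/(36666 + (3 - 1*4)) = 1/(36666 + (3 - 4)) = 1/(36666 - 1) = 1/36665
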